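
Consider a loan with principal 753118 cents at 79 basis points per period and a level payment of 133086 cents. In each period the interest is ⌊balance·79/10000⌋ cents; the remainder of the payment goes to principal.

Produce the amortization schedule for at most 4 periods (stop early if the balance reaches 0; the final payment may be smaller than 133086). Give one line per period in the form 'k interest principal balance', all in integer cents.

1. interest=⌊753118·79/10000⌋=5949; principal=133086-5949=127137; balance=753118-127137=625981
2. interest=⌊625981·79/10000⌋=4945; principal=133086-4945=128141; balance=625981-128141=497840
3. interest=⌊497840·79/10000⌋=3932; principal=133086-3932=129154; balance=497840-129154=368686
4. interest=⌊368686·79/10000⌋=2912; principal=133086-2912=130174; balance=368686-130174=238512

1 5949 127137 625981
2 4945 128141 497840
3 3932 129154 368686
4 2912 130174 238512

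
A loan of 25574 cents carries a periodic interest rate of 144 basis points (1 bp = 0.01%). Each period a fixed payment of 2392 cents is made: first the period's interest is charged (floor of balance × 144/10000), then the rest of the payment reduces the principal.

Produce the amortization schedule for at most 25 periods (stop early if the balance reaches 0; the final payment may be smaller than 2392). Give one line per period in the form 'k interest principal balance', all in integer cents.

1 368 2024 23550
2 339 2053 21497
3 309 2083 19414
4 279 2113 17301
5 249 2143 15158
6 218 2174 12984
7 186 2206 10778
8 155 2237 8541
9 122 2270 6271
10 90 2302 3969
11 57 2335 1634
12 23 1634 0

1. interest=⌊25574·144/10000⌋=368; principal=2392-368=2024; balance=25574-2024=23550
2. interest=⌊23550·144/10000⌋=339; principal=2392-339=2053; balance=23550-2053=21497
3. interest=⌊21497·144/10000⌋=309; principal=2392-309=2083; balance=21497-2083=19414
4. interest=⌊19414·144/10000⌋=279; principal=2392-279=2113; balance=19414-2113=17301
5. interest=⌊17301·144/10000⌋=249; principal=2392-249=2143; balance=17301-2143=15158
6. interest=⌊15158·144/10000⌋=218; principal=2392-218=2174; balance=15158-2174=12984
7. interest=⌊12984·144/10000⌋=186; principal=2392-186=2206; balance=12984-2206=10778
8. interest=⌊10778·144/10000⌋=155; principal=2392-155=2237; balance=10778-2237=8541
9. interest=⌊8541·144/10000⌋=122; principal=2392-122=2270; balance=8541-2270=6271
10. interest=⌊6271·144/10000⌋=90; principal=2392-90=2302; balance=6271-2302=3969
11. interest=⌊3969·144/10000⌋=57; principal=2392-57=2335; balance=3969-2335=1634
12. interest=⌊1634·144/10000⌋=23; principal=min(2392-23,1634)=1634; balance=1634-1634=0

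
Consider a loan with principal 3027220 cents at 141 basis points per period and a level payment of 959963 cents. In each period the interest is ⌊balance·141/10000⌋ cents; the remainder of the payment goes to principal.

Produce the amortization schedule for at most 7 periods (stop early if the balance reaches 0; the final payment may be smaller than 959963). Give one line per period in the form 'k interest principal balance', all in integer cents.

1 42683 917280 2109940
2 29750 930213 1179727
3 16634 943329 236398
4 3333 236398 0

1. interest=⌊3027220·141/10000⌋=42683; principal=959963-42683=917280; balance=3027220-917280=2109940
2. interest=⌊2109940·141/10000⌋=29750; principal=959963-29750=930213; balance=2109940-930213=1179727
3. interest=⌊1179727·141/10000⌋=16634; principal=959963-16634=943329; balance=1179727-943329=236398
4. interest=⌊236398·141/10000⌋=3333; principal=min(959963-3333,236398)=236398; balance=236398-236398=0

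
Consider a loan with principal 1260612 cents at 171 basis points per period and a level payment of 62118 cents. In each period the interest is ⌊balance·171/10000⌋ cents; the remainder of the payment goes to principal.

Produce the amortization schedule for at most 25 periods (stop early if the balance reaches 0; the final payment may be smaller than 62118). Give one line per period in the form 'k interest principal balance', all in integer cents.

1. interest=⌊1260612·171/10000⌋=21556; principal=62118-21556=40562; balance=1260612-40562=1220050
2. interest=⌊1220050·171/10000⌋=20862; principal=62118-20862=41256; balance=1220050-41256=1178794
3. interest=⌊1178794·171/10000⌋=20157; principal=62118-20157=41961; balance=1178794-41961=1136833
4. interest=⌊1136833·171/10000⌋=19439; principal=62118-19439=42679; balance=1136833-42679=1094154
5. interest=⌊1094154·171/10000⌋=18710; principal=62118-18710=43408; balance=1094154-43408=1050746
6. interest=⌊1050746·171/10000⌋=17967; principal=62118-17967=44151; balance=1050746-44151=1006595
7. interest=⌊1006595·171/10000⌋=17212; principal=62118-17212=44906; balance=1006595-44906=961689
8. interest=⌊961689·171/10000⌋=16444; principal=62118-16444=45674; balance=961689-45674=916015
9. interest=⌊916015·171/10000⌋=15663; principal=62118-15663=46455; balance=916015-46455=869560
10. interest=⌊869560·171/10000⌋=14869; principal=62118-14869=47249; balance=869560-47249=822311
11. interest=⌊822311·171/10000⌋=14061; principal=62118-14061=48057; balance=822311-48057=774254
12. interest=⌊774254·171/10000⌋=13239; principal=62118-13239=48879; balance=774254-48879=725375
13. interest=⌊725375·171/10000⌋=12403; principal=62118-12403=49715; balance=725375-49715=675660
14. interest=⌊675660·171/10000⌋=11553; principal=62118-11553=50565; balance=675660-50565=625095
15. interest=⌊625095·171/10000⌋=10689; principal=62118-10689=51429; balance=625095-51429=573666
16. interest=⌊573666·171/10000⌋=9809; principal=62118-9809=52309; balance=573666-52309=521357
17. interest=⌊521357·171/10000⌋=8915; principal=62118-8915=53203; balance=521357-53203=468154
18. interest=⌊468154·171/10000⌋=8005; principal=62118-8005=54113; balance=468154-54113=414041
19. interest=⌊414041·171/10000⌋=7080; principal=62118-7080=55038; balance=414041-55038=359003
20. interest=⌊359003·171/10000⌋=6138; principal=62118-6138=55980; balance=359003-55980=303023
21. interest=⌊303023·171/10000⌋=5181; principal=62118-5181=56937; balance=303023-56937=246086
22. interest=⌊246086·171/10000⌋=4208; principal=62118-4208=57910; balance=246086-57910=188176
23. interest=⌊188176·171/10000⌋=3217; principal=62118-3217=58901; balance=188176-58901=129275
24. interest=⌊129275·171/10000⌋=2210; principal=62118-2210=59908; balance=129275-59908=69367
25. interest=⌊69367·171/10000⌋=1186; principal=62118-1186=60932; balance=69367-60932=8435

1 21556 40562 1220050
2 20862 41256 1178794
3 20157 41961 1136833
4 19439 42679 1094154
5 18710 43408 1050746
6 17967 44151 1006595
7 17212 44906 961689
8 16444 45674 916015
9 15663 46455 869560
10 14869 47249 822311
11 14061 48057 774254
12 13239 48879 725375
13 12403 49715 675660
14 11553 50565 625095
15 10689 51429 573666
16 9809 52309 521357
17 8915 53203 468154
18 8005 54113 414041
19 7080 55038 359003
20 6138 55980 303023
21 5181 56937 246086
22 4208 57910 188176
23 3217 58901 129275
24 2210 59908 69367
25 1186 60932 8435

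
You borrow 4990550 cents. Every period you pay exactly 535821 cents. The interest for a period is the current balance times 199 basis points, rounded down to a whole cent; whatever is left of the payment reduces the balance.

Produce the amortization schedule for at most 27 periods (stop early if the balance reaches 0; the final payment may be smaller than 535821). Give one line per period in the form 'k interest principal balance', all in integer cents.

1 99311 436510 4554040
2 90625 445196 4108844
3 81765 454056 3654788
4 72730 463091 3191697
5 63514 472307 2719390
6 54115 481706 2237684
7 44529 491292 1746392
8 34753 501068 1245324
9 24781 511040 734284
10 14612 521209 213075
11 4240 213075 0

1. interest=⌊4990550·199/10000⌋=99311; principal=535821-99311=436510; balance=4990550-436510=4554040
2. interest=⌊4554040·199/10000⌋=90625; principal=535821-90625=445196; balance=4554040-445196=4108844
3. interest=⌊4108844·199/10000⌋=81765; principal=535821-81765=454056; balance=4108844-454056=3654788
4. interest=⌊3654788·199/10000⌋=72730; principal=535821-72730=463091; balance=3654788-463091=3191697
5. interest=⌊3191697·199/10000⌋=63514; principal=535821-63514=472307; balance=3191697-472307=2719390
6. interest=⌊2719390·199/10000⌋=54115; principal=535821-54115=481706; balance=2719390-481706=2237684
7. interest=⌊2237684·199/10000⌋=44529; principal=535821-44529=491292; balance=2237684-491292=1746392
8. interest=⌊1746392·199/10000⌋=34753; principal=535821-34753=501068; balance=1746392-501068=1245324
9. interest=⌊1245324·199/10000⌋=24781; principal=535821-24781=511040; balance=1245324-511040=734284
10. interest=⌊734284·199/10000⌋=14612; principal=535821-14612=521209; balance=734284-521209=213075
11. interest=⌊213075·199/10000⌋=4240; principal=min(535821-4240,213075)=213075; balance=213075-213075=0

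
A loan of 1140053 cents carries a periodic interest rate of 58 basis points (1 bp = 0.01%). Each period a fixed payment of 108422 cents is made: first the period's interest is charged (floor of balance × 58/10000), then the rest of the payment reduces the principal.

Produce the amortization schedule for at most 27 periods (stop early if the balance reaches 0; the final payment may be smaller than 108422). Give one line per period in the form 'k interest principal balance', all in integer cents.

1 6612 101810 1038243
2 6021 102401 935842
3 5427 102995 832847
4 4830 103592 729255
5 4229 104193 625062
6 3625 104797 520265
7 3017 105405 414860
8 2406 106016 308844
9 1791 106631 202213
10 1172 107250 94963
11 550 94963 0

1. interest=⌊1140053·58/10000⌋=6612; principal=108422-6612=101810; balance=1140053-101810=1038243
2. interest=⌊1038243·58/10000⌋=6021; principal=108422-6021=102401; balance=1038243-102401=935842
3. interest=⌊935842·58/10000⌋=5427; principal=108422-5427=102995; balance=935842-102995=832847
4. interest=⌊832847·58/10000⌋=4830; principal=108422-4830=103592; balance=832847-103592=729255
5. interest=⌊729255·58/10000⌋=4229; principal=108422-4229=104193; balance=729255-104193=625062
6. interest=⌊625062·58/10000⌋=3625; principal=108422-3625=104797; balance=625062-104797=520265
7. interest=⌊520265·58/10000⌋=3017; principal=108422-3017=105405; balance=520265-105405=414860
8. interest=⌊414860·58/10000⌋=2406; principal=108422-2406=106016; balance=414860-106016=308844
9. interest=⌊308844·58/10000⌋=1791; principal=108422-1791=106631; balance=308844-106631=202213
10. interest=⌊202213·58/10000⌋=1172; principal=108422-1172=107250; balance=202213-107250=94963
11. interest=⌊94963·58/10000⌋=550; principal=min(108422-550,94963)=94963; balance=94963-94963=0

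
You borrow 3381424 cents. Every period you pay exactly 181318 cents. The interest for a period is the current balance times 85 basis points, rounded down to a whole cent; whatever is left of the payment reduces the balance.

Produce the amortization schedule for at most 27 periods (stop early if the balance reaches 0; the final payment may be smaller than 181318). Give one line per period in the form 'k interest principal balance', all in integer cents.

1. interest=⌊3381424·85/10000⌋=28742; principal=181318-28742=152576; balance=3381424-152576=3228848
2. interest=⌊3228848·85/10000⌋=27445; principal=181318-27445=153873; balance=3228848-153873=3074975
3. interest=⌊3074975·85/10000⌋=26137; principal=181318-26137=155181; balance=3074975-155181=2919794
4. interest=⌊2919794·85/10000⌋=24818; principal=181318-24818=156500; balance=2919794-156500=2763294
5. interest=⌊2763294·85/10000⌋=23487; principal=181318-23487=157831; balance=2763294-157831=2605463
6. interest=⌊2605463·85/10000⌋=22146; principal=181318-22146=159172; balance=2605463-159172=2446291
7. interest=⌊2446291·85/10000⌋=20793; principal=181318-20793=160525; balance=2446291-160525=2285766
8. interest=⌊2285766·85/10000⌋=19429; principal=181318-19429=161889; balance=2285766-161889=2123877
9. interest=⌊2123877·85/10000⌋=18052; principal=181318-18052=163266; balance=2123877-163266=1960611
10. interest=⌊1960611·85/10000⌋=16665; principal=181318-16665=164653; balance=1960611-164653=1795958
11. interest=⌊1795958·85/10000⌋=15265; principal=181318-15265=166053; balance=1795958-166053=1629905
12. interest=⌊1629905·85/10000⌋=13854; principal=181318-13854=167464; balance=1629905-167464=1462441
13. interest=⌊1462441·85/10000⌋=12430; principal=181318-12430=168888; balance=1462441-168888=1293553
14. interest=⌊1293553·85/10000⌋=10995; principal=181318-10995=170323; balance=1293553-170323=1123230
15. interest=⌊1123230·85/10000⌋=9547; principal=181318-9547=171771; balance=1123230-171771=951459
16. interest=⌊951459·85/10000⌋=8087; principal=181318-8087=173231; balance=951459-173231=778228
17. interest=⌊778228·85/10000⌋=6614; principal=181318-6614=174704; balance=778228-174704=603524
18. interest=⌊603524·85/10000⌋=5129; principal=181318-5129=176189; balance=603524-176189=427335
19. interest=⌊427335·85/10000⌋=3632; principal=181318-3632=177686; balance=427335-177686=249649
20. interest=⌊249649·85/10000⌋=2122; principal=181318-2122=179196; balance=249649-179196=70453
21. interest=⌊70453·85/10000⌋=598; principal=min(181318-598,70453)=70453; balance=70453-70453=0

1 28742 152576 3228848
2 27445 153873 3074975
3 26137 155181 2919794
4 24818 156500 2763294
5 23487 157831 2605463
6 22146 159172 2446291
7 20793 160525 2285766
8 19429 161889 2123877
9 18052 163266 1960611
10 16665 164653 1795958
11 15265 166053 1629905
12 13854 167464 1462441
13 12430 168888 1293553
14 10995 170323 1123230
15 9547 171771 951459
16 8087 173231 778228
17 6614 174704 603524
18 5129 176189 427335
19 3632 177686 249649
20 2122 179196 70453
21 598 70453 0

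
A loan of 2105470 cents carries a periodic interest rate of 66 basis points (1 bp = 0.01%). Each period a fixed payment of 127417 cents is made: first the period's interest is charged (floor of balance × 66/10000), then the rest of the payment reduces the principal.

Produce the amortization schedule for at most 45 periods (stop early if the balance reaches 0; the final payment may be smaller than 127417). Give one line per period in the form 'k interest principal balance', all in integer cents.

1 13896 113521 1991949
2 13146 114271 1877678
3 12392 115025 1762653
4 11633 115784 1646869
5 10869 116548 1530321
6 10100 117317 1413004
7 9325 118092 1294912
8 8546 118871 1176041
9 7761 119656 1056385
10 6972 120445 935940
11 6177 121240 814700
12 5377 122040 692660
13 4571 122846 569814
14 3760 123657 446157
15 2944 124473 321684
16 2123 125294 196390
17 1296 126121 70269
18 463 70269 0

1. interest=⌊2105470·66/10000⌋=13896; principal=127417-13896=113521; balance=2105470-113521=1991949
2. interest=⌊1991949·66/10000⌋=13146; principal=127417-13146=114271; balance=1991949-114271=1877678
3. interest=⌊1877678·66/10000⌋=12392; principal=127417-12392=115025; balance=1877678-115025=1762653
4. interest=⌊1762653·66/10000⌋=11633; principal=127417-11633=115784; balance=1762653-115784=1646869
5. interest=⌊1646869·66/10000⌋=10869; principal=127417-10869=116548; balance=1646869-116548=1530321
6. interest=⌊1530321·66/10000⌋=10100; principal=127417-10100=117317; balance=1530321-117317=1413004
7. interest=⌊1413004·66/10000⌋=9325; principal=127417-9325=118092; balance=1413004-118092=1294912
8. interest=⌊1294912·66/10000⌋=8546; principal=127417-8546=118871; balance=1294912-118871=1176041
9. interest=⌊1176041·66/10000⌋=7761; principal=127417-7761=119656; balance=1176041-119656=1056385
10. interest=⌊1056385·66/10000⌋=6972; principal=127417-6972=120445; balance=1056385-120445=935940
11. interest=⌊935940·66/10000⌋=6177; principal=127417-6177=121240; balance=935940-121240=814700
12. interest=⌊814700·66/10000⌋=5377; principal=127417-5377=122040; balance=814700-122040=692660
13. interest=⌊692660·66/10000⌋=4571; principal=127417-4571=122846; balance=692660-122846=569814
14. interest=⌊569814·66/10000⌋=3760; principal=127417-3760=123657; balance=569814-123657=446157
15. interest=⌊446157·66/10000⌋=2944; principal=127417-2944=124473; balance=446157-124473=321684
16. interest=⌊321684·66/10000⌋=2123; principal=127417-2123=125294; balance=321684-125294=196390
17. interest=⌊196390·66/10000⌋=1296; principal=127417-1296=126121; balance=196390-126121=70269
18. interest=⌊70269·66/10000⌋=463; principal=min(127417-463,70269)=70269; balance=70269-70269=0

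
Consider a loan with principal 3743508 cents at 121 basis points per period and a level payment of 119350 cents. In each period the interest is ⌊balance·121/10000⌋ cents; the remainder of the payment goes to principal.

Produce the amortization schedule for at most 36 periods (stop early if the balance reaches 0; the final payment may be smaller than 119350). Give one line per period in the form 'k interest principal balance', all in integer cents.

1. interest=⌊3743508·121/10000⌋=45296; principal=119350-45296=74054; balance=3743508-74054=3669454
2. interest=⌊3669454·121/10000⌋=44400; principal=119350-44400=74950; balance=3669454-74950=3594504
3. interest=⌊3594504·121/10000⌋=43493; principal=119350-43493=75857; balance=3594504-75857=3518647
4. interest=⌊3518647·121/10000⌋=42575; principal=119350-42575=76775; balance=3518647-76775=3441872
5. interest=⌊3441872·121/10000⌋=41646; principal=119350-41646=77704; balance=3441872-77704=3364168
6. interest=⌊3364168·121/10000⌋=40706; principal=119350-40706=78644; balance=3364168-78644=3285524
7. interest=⌊3285524·121/10000⌋=39754; principal=119350-39754=79596; balance=3285524-79596=3205928
8. interest=⌊3205928·121/10000⌋=38791; principal=119350-38791=80559; balance=3205928-80559=3125369
9. interest=⌊3125369·121/10000⌋=37816; principal=119350-37816=81534; balance=3125369-81534=3043835
10. interest=⌊3043835·121/10000⌋=36830; principal=119350-36830=82520; balance=3043835-82520=2961315
11. interest=⌊2961315·121/10000⌋=35831; principal=119350-35831=83519; balance=2961315-83519=2877796
12. interest=⌊2877796·121/10000⌋=34821; principal=119350-34821=84529; balance=2877796-84529=2793267
13. interest=⌊2793267·121/10000⌋=33798; principal=119350-33798=85552; balance=2793267-85552=2707715
14. interest=⌊2707715·121/10000⌋=32763; principal=119350-32763=86587; balance=2707715-86587=2621128
15. interest=⌊2621128·121/10000⌋=31715; principal=119350-31715=87635; balance=2621128-87635=2533493
16. interest=⌊2533493·121/10000⌋=30655; principal=119350-30655=88695; balance=2533493-88695=2444798
17. interest=⌊2444798·121/10000⌋=29582; principal=119350-29582=89768; balance=2444798-89768=2355030
18. interest=⌊2355030·121/10000⌋=28495; principal=119350-28495=90855; balance=2355030-90855=2264175
19. interest=⌊2264175·121/10000⌋=27396; principal=119350-27396=91954; balance=2264175-91954=2172221
20. interest=⌊2172221·121/10000⌋=26283; principal=119350-26283=93067; balance=2172221-93067=2079154
21. interest=⌊2079154·121/10000⌋=25157; principal=119350-25157=94193; balance=2079154-94193=1984961
22. interest=⌊1984961·121/10000⌋=24018; principal=119350-24018=95332; balance=1984961-95332=1889629
23. interest=⌊1889629·121/10000⌋=22864; principal=119350-22864=96486; balance=1889629-96486=1793143
24. interest=⌊1793143·121/10000⌋=21697; principal=119350-21697=97653; balance=1793143-97653=1695490
25. interest=⌊1695490·121/10000⌋=20515; principal=119350-20515=98835; balance=1695490-98835=1596655
26. interest=⌊1596655·121/10000⌋=19319; principal=119350-19319=100031; balance=1596655-100031=1496624
27. interest=⌊1496624·121/10000⌋=18109; principal=119350-18109=101241; balance=1496624-101241=1395383
28. interest=⌊1395383·121/10000⌋=16884; principal=119350-16884=102466; balance=1395383-102466=1292917
29. interest=⌊1292917·121/10000⌋=15644; principal=119350-15644=103706; balance=1292917-103706=1189211
30. interest=⌊1189211·121/10000⌋=14389; principal=119350-14389=104961; balance=1189211-104961=1084250
31. interest=⌊1084250·121/10000⌋=13119; principal=119350-13119=106231; balance=1084250-106231=978019
32. interest=⌊978019·121/10000⌋=11834; principal=119350-11834=107516; balance=978019-107516=870503
33. interest=⌊870503·121/10000⌋=10533; principal=119350-10533=108817; balance=870503-108817=761686
34. interest=⌊761686·121/10000⌋=9216; principal=119350-9216=110134; balance=761686-110134=651552
35. interest=⌊651552·121/10000⌋=7883; principal=119350-7883=111467; balance=651552-111467=540085
36. interest=⌊540085·121/10000⌋=6535; principal=119350-6535=112815; balance=540085-112815=427270

1 45296 74054 3669454
2 44400 74950 3594504
3 43493 75857 3518647
4 42575 76775 3441872
5 41646 77704 3364168
6 40706 78644 3285524
7 39754 79596 3205928
8 38791 80559 3125369
9 37816 81534 3043835
10 36830 82520 2961315
11 35831 83519 2877796
12 34821 84529 2793267
13 33798 85552 2707715
14 32763 86587 2621128
15 31715 87635 2533493
16 30655 88695 2444798
17 29582 89768 2355030
18 28495 90855 2264175
19 27396 91954 2172221
20 26283 93067 2079154
21 25157 94193 1984961
22 24018 95332 1889629
23 22864 96486 1793143
24 21697 97653 1695490
25 20515 98835 1596655
26 19319 100031 1496624
27 18109 101241 1395383
28 16884 102466 1292917
29 15644 103706 1189211
30 14389 104961 1084250
31 13119 106231 978019
32 11834 107516 870503
33 10533 108817 761686
34 9216 110134 651552
35 7883 111467 540085
36 6535 112815 427270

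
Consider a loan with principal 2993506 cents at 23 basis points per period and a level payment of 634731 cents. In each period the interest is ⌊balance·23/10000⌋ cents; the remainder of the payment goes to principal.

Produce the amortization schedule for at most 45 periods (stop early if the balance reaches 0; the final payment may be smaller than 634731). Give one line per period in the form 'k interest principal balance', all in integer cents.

1 6885 627846 2365660
2 5441 629290 1736370
3 3993 630738 1105632
4 2542 632189 473443
5 1088 473443 0

1. interest=⌊2993506·23/10000⌋=6885; principal=634731-6885=627846; balance=2993506-627846=2365660
2. interest=⌊2365660·23/10000⌋=5441; principal=634731-5441=629290; balance=2365660-629290=1736370
3. interest=⌊1736370·23/10000⌋=3993; principal=634731-3993=630738; balance=1736370-630738=1105632
4. interest=⌊1105632·23/10000⌋=2542; principal=634731-2542=632189; balance=1105632-632189=473443
5. interest=⌊473443·23/10000⌋=1088; principal=min(634731-1088,473443)=473443; balance=473443-473443=0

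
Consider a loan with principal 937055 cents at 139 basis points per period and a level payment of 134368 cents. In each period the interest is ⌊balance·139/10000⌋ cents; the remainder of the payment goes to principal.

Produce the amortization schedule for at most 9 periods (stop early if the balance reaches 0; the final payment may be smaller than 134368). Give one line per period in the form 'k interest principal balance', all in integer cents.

1 13025 121343 815712
2 11338 123030 692682
3 9628 124740 567942
4 7894 126474 441468
5 6136 128232 313236
6 4353 130015 183221
7 2546 131822 51399
8 714 51399 0

1. interest=⌊937055·139/10000⌋=13025; principal=134368-13025=121343; balance=937055-121343=815712
2. interest=⌊815712·139/10000⌋=11338; principal=134368-11338=123030; balance=815712-123030=692682
3. interest=⌊692682·139/10000⌋=9628; principal=134368-9628=124740; balance=692682-124740=567942
4. interest=⌊567942·139/10000⌋=7894; principal=134368-7894=126474; balance=567942-126474=441468
5. interest=⌊441468·139/10000⌋=6136; principal=134368-6136=128232; balance=441468-128232=313236
6. interest=⌊313236·139/10000⌋=4353; principal=134368-4353=130015; balance=313236-130015=183221
7. interest=⌊183221·139/10000⌋=2546; principal=134368-2546=131822; balance=183221-131822=51399
8. interest=⌊51399·139/10000⌋=714; principal=min(134368-714,51399)=51399; balance=51399-51399=0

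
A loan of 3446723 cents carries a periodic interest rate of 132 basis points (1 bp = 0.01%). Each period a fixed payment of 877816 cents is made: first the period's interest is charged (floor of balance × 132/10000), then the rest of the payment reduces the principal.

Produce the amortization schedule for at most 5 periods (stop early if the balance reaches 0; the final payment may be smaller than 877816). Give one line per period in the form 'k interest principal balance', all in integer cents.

1 45496 832320 2614403
2 34510 843306 1771097
3 23378 854438 916659
4 12099 865717 50942
5 672 50942 0

1. interest=⌊3446723·132/10000⌋=45496; principal=877816-45496=832320; balance=3446723-832320=2614403
2. interest=⌊2614403·132/10000⌋=34510; principal=877816-34510=843306; balance=2614403-843306=1771097
3. interest=⌊1771097·132/10000⌋=23378; principal=877816-23378=854438; balance=1771097-854438=916659
4. interest=⌊916659·132/10000⌋=12099; principal=877816-12099=865717; balance=916659-865717=50942
5. interest=⌊50942·132/10000⌋=672; principal=min(877816-672,50942)=50942; balance=50942-50942=0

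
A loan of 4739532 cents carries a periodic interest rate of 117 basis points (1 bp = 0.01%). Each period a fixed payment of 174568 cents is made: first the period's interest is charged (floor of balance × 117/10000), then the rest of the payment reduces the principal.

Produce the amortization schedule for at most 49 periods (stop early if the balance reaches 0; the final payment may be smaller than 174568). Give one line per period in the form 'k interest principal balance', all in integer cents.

1. interest=⌊4739532·117/10000⌋=55452; principal=174568-55452=119116; balance=4739532-119116=4620416
2. interest=⌊4620416·117/10000⌋=54058; principal=174568-54058=120510; balance=4620416-120510=4499906
3. interest=⌊4499906·117/10000⌋=52648; principal=174568-52648=121920; balance=4499906-121920=4377986
4. interest=⌊4377986·117/10000⌋=51222; principal=174568-51222=123346; balance=4377986-123346=4254640
5. interest=⌊4254640·117/10000⌋=49779; principal=174568-49779=124789; balance=4254640-124789=4129851
6. interest=⌊4129851·117/10000⌋=48319; principal=174568-48319=126249; balance=4129851-126249=4003602
7. interest=⌊4003602·117/10000⌋=46842; principal=174568-46842=127726; balance=4003602-127726=3875876
8. interest=⌊3875876·117/10000⌋=45347; principal=174568-45347=129221; balance=3875876-129221=3746655
9. interest=⌊3746655·117/10000⌋=43835; principal=174568-43835=130733; balance=3746655-130733=3615922
10. interest=⌊3615922·117/10000⌋=42306; principal=174568-42306=132262; balance=3615922-132262=3483660
11. interest=⌊3483660·117/10000⌋=40758; principal=174568-40758=133810; balance=3483660-133810=3349850
12. interest=⌊3349850·117/10000⌋=39193; principal=174568-39193=135375; balance=3349850-135375=3214475
13. interest=⌊3214475·117/10000⌋=37609; principal=174568-37609=136959; balance=3214475-136959=3077516
14. interest=⌊3077516·117/10000⌋=36006; principal=174568-36006=138562; balance=3077516-138562=2938954
15. interest=⌊2938954·117/10000⌋=34385; principal=174568-34385=140183; balance=2938954-140183=2798771
16. interest=⌊2798771·117/10000⌋=32745; principal=174568-32745=141823; balance=2798771-141823=2656948
17. interest=⌊2656948·117/10000⌋=31086; principal=174568-31086=143482; balance=2656948-143482=2513466
18. interest=⌊2513466·117/10000⌋=29407; principal=174568-29407=145161; balance=2513466-145161=2368305
19. interest=⌊2368305·117/10000⌋=27709; principal=174568-27709=146859; balance=2368305-146859=2221446
20. interest=⌊2221446·117/10000⌋=25990; principal=174568-25990=148578; balance=2221446-148578=2072868
21. interest=⌊2072868·117/10000⌋=24252; principal=174568-24252=150316; balance=2072868-150316=1922552
22. interest=⌊1922552·117/10000⌋=22493; principal=174568-22493=152075; balance=1922552-152075=1770477
23. interest=⌊1770477·117/10000⌋=20714; principal=174568-20714=153854; balance=1770477-153854=1616623
24. interest=⌊1616623·117/10000⌋=18914; principal=174568-18914=155654; balance=1616623-155654=1460969
25. interest=⌊1460969·117/10000⌋=17093; principal=174568-17093=157475; balance=1460969-157475=1303494
26. interest=⌊1303494·117/10000⌋=15250; principal=174568-15250=159318; balance=1303494-159318=1144176
27. interest=⌊1144176·117/10000⌋=13386; principal=174568-13386=161182; balance=1144176-161182=982994
28. interest=⌊982994·117/10000⌋=11501; principal=174568-11501=163067; balance=982994-163067=819927
29. interest=⌊819927·117/10000⌋=9593; principal=174568-9593=164975; balance=819927-164975=654952
30. interest=⌊654952·117/10000⌋=7662; principal=174568-7662=166906; balance=654952-166906=488046
31. interest=⌊488046·117/10000⌋=5710; principal=174568-5710=168858; balance=488046-168858=319188
32. interest=⌊319188·117/10000⌋=3734; principal=174568-3734=170834; balance=319188-170834=148354
33. interest=⌊148354·117/10000⌋=1735; principal=min(174568-1735,148354)=148354; balance=148354-148354=0

1 55452 119116 4620416
2 54058 120510 4499906
3 52648 121920 4377986
4 51222 123346 4254640
5 49779 124789 4129851
6 48319 126249 4003602
7 46842 127726 3875876
8 45347 129221 3746655
9 43835 130733 3615922
10 42306 132262 3483660
11 40758 133810 3349850
12 39193 135375 3214475
13 37609 136959 3077516
14 36006 138562 2938954
15 34385 140183 2798771
16 32745 141823 2656948
17 31086 143482 2513466
18 29407 145161 2368305
19 27709 146859 2221446
20 25990 148578 2072868
21 24252 150316 1922552
22 22493 152075 1770477
23 20714 153854 1616623
24 18914 155654 1460969
25 17093 157475 1303494
26 15250 159318 1144176
27 13386 161182 982994
28 11501 163067 819927
29 9593 164975 654952
30 7662 166906 488046
31 5710 168858 319188
32 3734 170834 148354
33 1735 148354 0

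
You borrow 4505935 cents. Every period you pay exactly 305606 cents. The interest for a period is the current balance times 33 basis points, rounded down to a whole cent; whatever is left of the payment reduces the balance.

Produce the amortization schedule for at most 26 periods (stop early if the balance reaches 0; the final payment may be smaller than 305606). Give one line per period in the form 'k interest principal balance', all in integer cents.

1 14869 290737 4215198
2 13910 291696 3923502
3 12947 292659 3630843
4 11981 293625 3337218
5 11012 294594 3042624
6 10040 295566 2747058
7 9065 296541 2450517
8 8086 297520 2152997
9 7104 298502 1854495
10 6119 299487 1555008
11 5131 300475 1254533
12 4139 301467 953066
13 3145 302461 650605
14 2146 303460 347145
15 1145 304461 42684
16 140 42684 0

1. interest=⌊4505935·33/10000⌋=14869; principal=305606-14869=290737; balance=4505935-290737=4215198
2. interest=⌊4215198·33/10000⌋=13910; principal=305606-13910=291696; balance=4215198-291696=3923502
3. interest=⌊3923502·33/10000⌋=12947; principal=305606-12947=292659; balance=3923502-292659=3630843
4. interest=⌊3630843·33/10000⌋=11981; principal=305606-11981=293625; balance=3630843-293625=3337218
5. interest=⌊3337218·33/10000⌋=11012; principal=305606-11012=294594; balance=3337218-294594=3042624
6. interest=⌊3042624·33/10000⌋=10040; principal=305606-10040=295566; balance=3042624-295566=2747058
7. interest=⌊2747058·33/10000⌋=9065; principal=305606-9065=296541; balance=2747058-296541=2450517
8. interest=⌊2450517·33/10000⌋=8086; principal=305606-8086=297520; balance=2450517-297520=2152997
9. interest=⌊2152997·33/10000⌋=7104; principal=305606-7104=298502; balance=2152997-298502=1854495
10. interest=⌊1854495·33/10000⌋=6119; principal=305606-6119=299487; balance=1854495-299487=1555008
11. interest=⌊1555008·33/10000⌋=5131; principal=305606-5131=300475; balance=1555008-300475=1254533
12. interest=⌊1254533·33/10000⌋=4139; principal=305606-4139=301467; balance=1254533-301467=953066
13. interest=⌊953066·33/10000⌋=3145; principal=305606-3145=302461; balance=953066-302461=650605
14. interest=⌊650605·33/10000⌋=2146; principal=305606-2146=303460; balance=650605-303460=347145
15. interest=⌊347145·33/10000⌋=1145; principal=305606-1145=304461; balance=347145-304461=42684
16. interest=⌊42684·33/10000⌋=140; principal=min(305606-140,42684)=42684; balance=42684-42684=0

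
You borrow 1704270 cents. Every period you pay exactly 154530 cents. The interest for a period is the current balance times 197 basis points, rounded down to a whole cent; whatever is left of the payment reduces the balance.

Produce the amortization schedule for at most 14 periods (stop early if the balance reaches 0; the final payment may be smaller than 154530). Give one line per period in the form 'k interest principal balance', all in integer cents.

1 33574 120956 1583314
2 31191 123339 1459975
3 28761 125769 1334206
4 26283 128247 1205959
5 23757 130773 1075186
6 21181 133349 941837
7 18554 135976 805861
8 15875 138655 667206
9 13143 141387 525819
10 10358 144172 381647
11 7518 147012 234635
12 4622 149908 84727
13 1669 84727 0

1. interest=⌊1704270·197/10000⌋=33574; principal=154530-33574=120956; balance=1704270-120956=1583314
2. interest=⌊1583314·197/10000⌋=31191; principal=154530-31191=123339; balance=1583314-123339=1459975
3. interest=⌊1459975·197/10000⌋=28761; principal=154530-28761=125769; balance=1459975-125769=1334206
4. interest=⌊1334206·197/10000⌋=26283; principal=154530-26283=128247; balance=1334206-128247=1205959
5. interest=⌊1205959·197/10000⌋=23757; principal=154530-23757=130773; balance=1205959-130773=1075186
6. interest=⌊1075186·197/10000⌋=21181; principal=154530-21181=133349; balance=1075186-133349=941837
7. interest=⌊941837·197/10000⌋=18554; principal=154530-18554=135976; balance=941837-135976=805861
8. interest=⌊805861·197/10000⌋=15875; principal=154530-15875=138655; balance=805861-138655=667206
9. interest=⌊667206·197/10000⌋=13143; principal=154530-13143=141387; balance=667206-141387=525819
10. interest=⌊525819·197/10000⌋=10358; principal=154530-10358=144172; balance=525819-144172=381647
11. interest=⌊381647·197/10000⌋=7518; principal=154530-7518=147012; balance=381647-147012=234635
12. interest=⌊234635·197/10000⌋=4622; principal=154530-4622=149908; balance=234635-149908=84727
13. interest=⌊84727·197/10000⌋=1669; principal=min(154530-1669,84727)=84727; balance=84727-84727=0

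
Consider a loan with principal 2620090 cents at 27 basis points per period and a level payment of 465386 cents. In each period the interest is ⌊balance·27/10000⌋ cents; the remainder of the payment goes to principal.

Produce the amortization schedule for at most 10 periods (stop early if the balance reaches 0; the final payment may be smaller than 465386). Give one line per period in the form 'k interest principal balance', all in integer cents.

1. interest=⌊2620090·27/10000⌋=7074; principal=465386-7074=458312; balance=2620090-458312=2161778
2. interest=⌊2161778·27/10000⌋=5836; principal=465386-5836=459550; balance=2161778-459550=1702228
3. interest=⌊1702228·27/10000⌋=4596; principal=465386-4596=460790; balance=1702228-460790=1241438
4. interest=⌊1241438·27/10000⌋=3351; principal=465386-3351=462035; balance=1241438-462035=779403
5. interest=⌊779403·27/10000⌋=2104; principal=465386-2104=463282; balance=779403-463282=316121
6. interest=⌊316121·27/10000⌋=853; principal=min(465386-853,316121)=316121; balance=316121-316121=0

1 7074 458312 2161778
2 5836 459550 1702228
3 4596 460790 1241438
4 3351 462035 779403
5 2104 463282 316121
6 853 316121 0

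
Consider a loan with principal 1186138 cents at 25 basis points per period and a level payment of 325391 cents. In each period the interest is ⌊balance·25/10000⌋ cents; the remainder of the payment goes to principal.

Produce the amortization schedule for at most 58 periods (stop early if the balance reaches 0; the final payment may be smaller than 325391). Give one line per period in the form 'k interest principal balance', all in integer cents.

1 2965 322426 863712
2 2159 323232 540480
3 1351 324040 216440
4 541 216440 0

1. interest=⌊1186138·25/10000⌋=2965; principal=325391-2965=322426; balance=1186138-322426=863712
2. interest=⌊863712·25/10000⌋=2159; principal=325391-2159=323232; balance=863712-323232=540480
3. interest=⌊540480·25/10000⌋=1351; principal=325391-1351=324040; balance=540480-324040=216440
4. interest=⌊216440·25/10000⌋=541; principal=min(325391-541,216440)=216440; balance=216440-216440=0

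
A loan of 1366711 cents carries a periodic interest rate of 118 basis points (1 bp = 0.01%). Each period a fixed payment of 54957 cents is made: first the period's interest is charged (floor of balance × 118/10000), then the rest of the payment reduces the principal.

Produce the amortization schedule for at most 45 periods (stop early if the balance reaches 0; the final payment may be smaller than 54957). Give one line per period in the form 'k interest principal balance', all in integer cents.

1 16127 38830 1327881
2 15668 39289 1288592
3 15205 39752 1248840
4 14736 40221 1208619
5 14261 40696 1167923
6 13781 41176 1126747
7 13295 41662 1085085
8 12804 42153 1042932
9 12306 42651 1000281
10 11803 43154 957127
11 11294 43663 913464
12 10778 44179 869285
13 10257 44700 824585
14 9730 45227 779358
15 9196 45761 733597
16 8656 46301 687296
17 8110 46847 640449
18 7557 47400 593049
19 6997 47960 545089
20 6432 48525 496564
21 5859 49098 447466
22 5280 49677 397789
23 4693 50264 347525
24 4100 50857 296668
25 3500 51457 245211
26 2893 52064 193147
27 2279 52678 140469
28 1657 53300 87169
29 1028 53929 33240
30 392 33240 0

1. interest=⌊1366711·118/10000⌋=16127; principal=54957-16127=38830; balance=1366711-38830=1327881
2. interest=⌊1327881·118/10000⌋=15668; principal=54957-15668=39289; balance=1327881-39289=1288592
3. interest=⌊1288592·118/10000⌋=15205; principal=54957-15205=39752; balance=1288592-39752=1248840
4. interest=⌊1248840·118/10000⌋=14736; principal=54957-14736=40221; balance=1248840-40221=1208619
5. interest=⌊1208619·118/10000⌋=14261; principal=54957-14261=40696; balance=1208619-40696=1167923
6. interest=⌊1167923·118/10000⌋=13781; principal=54957-13781=41176; balance=1167923-41176=1126747
7. interest=⌊1126747·118/10000⌋=13295; principal=54957-13295=41662; balance=1126747-41662=1085085
8. interest=⌊1085085·118/10000⌋=12804; principal=54957-12804=42153; balance=1085085-42153=1042932
9. interest=⌊1042932·118/10000⌋=12306; principal=54957-12306=42651; balance=1042932-42651=1000281
10. interest=⌊1000281·118/10000⌋=11803; principal=54957-11803=43154; balance=1000281-43154=957127
11. interest=⌊957127·118/10000⌋=11294; principal=54957-11294=43663; balance=957127-43663=913464
12. interest=⌊913464·118/10000⌋=10778; principal=54957-10778=44179; balance=913464-44179=869285
13. interest=⌊869285·118/10000⌋=10257; principal=54957-10257=44700; balance=869285-44700=824585
14. interest=⌊824585·118/10000⌋=9730; principal=54957-9730=45227; balance=824585-45227=779358
15. interest=⌊779358·118/10000⌋=9196; principal=54957-9196=45761; balance=779358-45761=733597
16. interest=⌊733597·118/10000⌋=8656; principal=54957-8656=46301; balance=733597-46301=687296
17. interest=⌊687296·118/10000⌋=8110; principal=54957-8110=46847; balance=687296-46847=640449
18. interest=⌊640449·118/10000⌋=7557; principal=54957-7557=47400; balance=640449-47400=593049
19. interest=⌊593049·118/10000⌋=6997; principal=54957-6997=47960; balance=593049-47960=545089
20. interest=⌊545089·118/10000⌋=6432; principal=54957-6432=48525; balance=545089-48525=496564
21. interest=⌊496564·118/10000⌋=5859; principal=54957-5859=49098; balance=496564-49098=447466
22. interest=⌊447466·118/10000⌋=5280; principal=54957-5280=49677; balance=447466-49677=397789
23. interest=⌊397789·118/10000⌋=4693; principal=54957-4693=50264; balance=397789-50264=347525
24. interest=⌊347525·118/10000⌋=4100; principal=54957-4100=50857; balance=347525-50857=296668
25. interest=⌊296668·118/10000⌋=3500; principal=54957-3500=51457; balance=296668-51457=245211
26. interest=⌊245211·118/10000⌋=2893; principal=54957-2893=52064; balance=245211-52064=193147
27. interest=⌊193147·118/10000⌋=2279; principal=54957-2279=52678; balance=193147-52678=140469
28. interest=⌊140469·118/10000⌋=1657; principal=54957-1657=53300; balance=140469-53300=87169
29. interest=⌊87169·118/10000⌋=1028; principal=54957-1028=53929; balance=87169-53929=33240
30. interest=⌊33240·118/10000⌋=392; principal=min(54957-392,33240)=33240; balance=33240-33240=0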